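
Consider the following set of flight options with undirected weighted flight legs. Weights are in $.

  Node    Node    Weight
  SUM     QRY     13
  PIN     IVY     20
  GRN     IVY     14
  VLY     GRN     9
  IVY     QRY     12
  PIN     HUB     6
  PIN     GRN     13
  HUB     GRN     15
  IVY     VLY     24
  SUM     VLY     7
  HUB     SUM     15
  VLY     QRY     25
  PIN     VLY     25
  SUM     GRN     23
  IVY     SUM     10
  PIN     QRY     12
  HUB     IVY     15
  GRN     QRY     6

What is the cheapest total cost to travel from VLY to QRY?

$15

Candidate routes:
VLY → SUM → QRY: 7+13 = 20
VLY → GRN → QRY: 9+6 = 15
The minimum is $15 via VLY → GRN → QRY.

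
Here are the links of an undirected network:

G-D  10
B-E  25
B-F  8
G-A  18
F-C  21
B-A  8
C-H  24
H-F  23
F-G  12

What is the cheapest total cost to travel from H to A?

39

Shortest distances from H:
H: 0
F: 23  (via H)
C: 24  (via H)
B: 31  (via F)
G: 35  (via F)
A: 39  (via B)
Shortest route: H → F → B → A = 39.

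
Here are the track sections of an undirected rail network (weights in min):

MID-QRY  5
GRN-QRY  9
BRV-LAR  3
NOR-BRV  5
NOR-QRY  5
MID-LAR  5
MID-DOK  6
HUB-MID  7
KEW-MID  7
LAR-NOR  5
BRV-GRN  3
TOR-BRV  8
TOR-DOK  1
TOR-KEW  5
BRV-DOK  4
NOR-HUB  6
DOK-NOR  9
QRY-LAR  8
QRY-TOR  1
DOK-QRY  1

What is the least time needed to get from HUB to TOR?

Enumerating some paths:
HUB–MID–QRY–TOR: 7+5+1 = 13
HUB–NOR–QRY–DOK–TOR: 6+5+1+1 = 13
HUB–NOR–QRY–TOR: 6+5+1 = 12
The minimum is 12 min via HUB–NOR–QRY–TOR.

12 min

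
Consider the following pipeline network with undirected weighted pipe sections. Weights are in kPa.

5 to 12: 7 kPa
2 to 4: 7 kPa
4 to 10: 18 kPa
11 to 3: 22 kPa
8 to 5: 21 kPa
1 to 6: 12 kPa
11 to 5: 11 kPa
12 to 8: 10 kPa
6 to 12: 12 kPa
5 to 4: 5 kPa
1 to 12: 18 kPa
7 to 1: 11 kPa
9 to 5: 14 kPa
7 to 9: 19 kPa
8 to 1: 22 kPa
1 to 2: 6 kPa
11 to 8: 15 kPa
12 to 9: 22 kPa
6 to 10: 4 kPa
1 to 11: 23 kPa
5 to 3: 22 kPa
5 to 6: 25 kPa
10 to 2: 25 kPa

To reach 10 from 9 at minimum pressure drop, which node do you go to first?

Enumerating some paths:
9–5–6–10: 14+25+4 = 43
9–12–6–10: 22+12+4 = 38
9–5–4–10: 14+5+18 = 37
Cheapest is 9–5–4–10 at 37 kPa.
So from 9 the first move is to 5.

5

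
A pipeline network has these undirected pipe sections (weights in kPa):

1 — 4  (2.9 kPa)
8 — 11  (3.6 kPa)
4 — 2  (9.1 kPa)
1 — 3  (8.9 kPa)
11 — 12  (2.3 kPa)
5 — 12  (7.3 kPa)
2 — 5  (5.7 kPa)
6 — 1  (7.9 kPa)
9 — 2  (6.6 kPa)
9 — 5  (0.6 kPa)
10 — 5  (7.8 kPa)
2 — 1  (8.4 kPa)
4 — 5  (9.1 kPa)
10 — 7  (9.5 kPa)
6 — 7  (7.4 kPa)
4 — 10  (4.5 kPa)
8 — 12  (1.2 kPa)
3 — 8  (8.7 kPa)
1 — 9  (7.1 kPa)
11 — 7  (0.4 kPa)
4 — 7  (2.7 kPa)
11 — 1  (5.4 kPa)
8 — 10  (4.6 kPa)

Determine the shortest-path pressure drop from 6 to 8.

11.3 kPa

Running Dijkstra from 6:
6: 0
7: 7.4  (via 6)
11: 7.8  (via 7)
1: 7.9  (via 6)
4: 10.1  (via 7)
12: 10.1  (via 11)
8: 11.3  (via 12)
Shortest route: 6 → 7 → 11 → 12 → 8 = 11.3 kPa.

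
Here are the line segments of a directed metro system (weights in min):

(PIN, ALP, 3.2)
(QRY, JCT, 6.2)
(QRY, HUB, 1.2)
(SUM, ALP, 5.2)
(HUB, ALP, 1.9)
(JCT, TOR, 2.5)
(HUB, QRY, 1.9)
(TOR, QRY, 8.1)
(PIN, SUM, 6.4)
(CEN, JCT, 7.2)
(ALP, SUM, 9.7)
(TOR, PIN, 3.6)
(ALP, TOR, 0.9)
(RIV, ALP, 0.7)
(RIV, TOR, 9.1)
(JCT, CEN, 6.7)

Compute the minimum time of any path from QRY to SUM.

Candidate routes:
QRY–JCT–TOR–PIN–ALP–SUM: 6.2+2.5+3.6+3.2+9.7 = 25.2
QRY–JCT–TOR–PIN–SUM: 6.2+2.5+3.6+6.4 = 18.7
QRY–HUB–ALP–SUM: 1.2+1.9+9.7 = 12.8
QRY–HUB–ALP–TOR–PIN–SUM: 1.2+1.9+0.9+3.6+6.4 = 14
The minimum is 12.8 min via QRY–HUB–ALP–SUM.

12.8 min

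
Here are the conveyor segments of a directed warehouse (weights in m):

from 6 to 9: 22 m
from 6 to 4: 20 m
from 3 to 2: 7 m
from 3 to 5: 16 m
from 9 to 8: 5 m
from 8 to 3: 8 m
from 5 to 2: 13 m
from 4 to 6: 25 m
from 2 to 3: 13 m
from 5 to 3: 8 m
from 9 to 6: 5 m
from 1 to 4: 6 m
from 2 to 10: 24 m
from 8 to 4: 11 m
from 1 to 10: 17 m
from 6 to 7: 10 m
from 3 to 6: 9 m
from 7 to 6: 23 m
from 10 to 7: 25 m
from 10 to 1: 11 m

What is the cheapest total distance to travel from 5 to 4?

37 m

Compare a few routes:
5 - 2 - 10 - 1 - 4: 13+24+11+6 = 54
5 - 3 - 6 - 4: 8+9+20 = 37
5 - 3 - 6 - 9 - 8 - 4: 8+9+22+5+11 = 55
5 - 2 - 3 - 6 - 4: 13+13+9+20 = 55
The minimum is 37 m via 5 - 3 - 6 - 4.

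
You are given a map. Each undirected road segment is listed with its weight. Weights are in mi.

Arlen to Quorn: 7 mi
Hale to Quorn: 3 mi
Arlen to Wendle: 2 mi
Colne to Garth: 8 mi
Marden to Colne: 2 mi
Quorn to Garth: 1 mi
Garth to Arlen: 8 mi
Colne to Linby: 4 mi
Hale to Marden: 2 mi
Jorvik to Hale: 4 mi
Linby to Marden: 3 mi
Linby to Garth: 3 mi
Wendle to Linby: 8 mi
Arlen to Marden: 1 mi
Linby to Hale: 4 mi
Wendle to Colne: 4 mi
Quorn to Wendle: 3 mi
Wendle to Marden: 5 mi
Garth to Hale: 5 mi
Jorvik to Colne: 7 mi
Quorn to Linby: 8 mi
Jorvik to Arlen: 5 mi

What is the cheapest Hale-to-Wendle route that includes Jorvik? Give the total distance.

11 mi

Best Hale to Jorvik: Hale → Jorvik costing 4
Best Jorvik to Wendle: Jorvik → Arlen → Wendle costing 7
Total via Jorvik: 4 + 7 = 11 mi.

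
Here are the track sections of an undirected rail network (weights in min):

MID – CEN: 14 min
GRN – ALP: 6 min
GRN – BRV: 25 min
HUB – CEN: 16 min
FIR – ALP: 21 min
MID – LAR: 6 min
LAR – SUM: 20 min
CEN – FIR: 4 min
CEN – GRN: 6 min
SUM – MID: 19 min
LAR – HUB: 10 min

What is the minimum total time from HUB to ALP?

Compare a few routes:
HUB - LAR - MID - CEN - GRN - ALP: 10+6+14+6+6 = 42
HUB - CEN - GRN - ALP: 16+6+6 = 28
HUB - CEN - FIR - ALP: 16+4+21 = 41
The minimum is 28 min via HUB - CEN - GRN - ALP.

28 min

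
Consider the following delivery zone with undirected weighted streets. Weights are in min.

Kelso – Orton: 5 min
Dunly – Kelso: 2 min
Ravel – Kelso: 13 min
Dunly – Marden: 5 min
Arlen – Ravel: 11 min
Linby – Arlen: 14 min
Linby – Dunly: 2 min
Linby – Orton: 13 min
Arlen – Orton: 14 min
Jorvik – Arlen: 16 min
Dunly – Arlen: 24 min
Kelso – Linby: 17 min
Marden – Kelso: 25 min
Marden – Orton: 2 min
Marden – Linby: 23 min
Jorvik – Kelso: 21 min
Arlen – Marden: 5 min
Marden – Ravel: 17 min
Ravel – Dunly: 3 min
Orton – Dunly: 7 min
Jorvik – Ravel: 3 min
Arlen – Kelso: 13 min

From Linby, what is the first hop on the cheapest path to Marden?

Candidate routes:
Linby → Dunly → Orton → Marden: 2+7+2 = 11
Linby → Dunly → Marden: 2+5 = 7
The minimum is 7 min via Linby → Dunly → Marden.
So from Linby the first move is to Dunly.

Dunly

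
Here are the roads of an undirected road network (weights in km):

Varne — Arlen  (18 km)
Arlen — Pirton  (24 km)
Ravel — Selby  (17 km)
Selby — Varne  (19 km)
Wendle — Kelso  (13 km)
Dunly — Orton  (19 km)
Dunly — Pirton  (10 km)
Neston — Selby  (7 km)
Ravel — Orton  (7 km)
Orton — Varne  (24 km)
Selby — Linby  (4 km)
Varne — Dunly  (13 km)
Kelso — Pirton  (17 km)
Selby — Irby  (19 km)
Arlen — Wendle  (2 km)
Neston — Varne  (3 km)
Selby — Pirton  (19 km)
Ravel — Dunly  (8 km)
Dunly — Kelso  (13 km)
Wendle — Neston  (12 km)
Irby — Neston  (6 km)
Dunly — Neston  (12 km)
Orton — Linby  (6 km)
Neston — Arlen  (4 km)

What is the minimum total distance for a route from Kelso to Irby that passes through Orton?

Best Kelso to Orton: Kelso → Dunly → Ravel → Orton costing 28
Best Orton to Irby: Orton → Linby → Selby → Neston → Irby costing 23
Total via Orton: 28 + 23 = 51 km.

51 km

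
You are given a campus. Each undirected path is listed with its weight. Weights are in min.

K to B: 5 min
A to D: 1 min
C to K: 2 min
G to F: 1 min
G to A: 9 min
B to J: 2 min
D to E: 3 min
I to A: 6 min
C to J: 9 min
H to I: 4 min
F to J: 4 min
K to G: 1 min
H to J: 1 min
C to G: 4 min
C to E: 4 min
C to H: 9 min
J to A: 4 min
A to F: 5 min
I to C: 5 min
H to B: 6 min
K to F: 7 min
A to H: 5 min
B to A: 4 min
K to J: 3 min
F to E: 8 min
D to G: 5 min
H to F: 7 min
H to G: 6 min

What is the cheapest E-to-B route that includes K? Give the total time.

Shortest E→K: E–C–K = 6
Shortest K→B: K–B = 5
Total via K: 6 + 5 = 11 min.

11 min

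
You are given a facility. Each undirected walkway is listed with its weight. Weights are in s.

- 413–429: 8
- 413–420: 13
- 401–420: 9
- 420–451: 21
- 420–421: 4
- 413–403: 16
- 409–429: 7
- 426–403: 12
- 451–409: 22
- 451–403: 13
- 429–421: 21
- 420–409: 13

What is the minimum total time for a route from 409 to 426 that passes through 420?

Best 409 to 420: 409 → 420 costing 13
Shortest 420→426: 420 → 413 → 403 → 426 = 41
Total via 420: 13 + 41 = 54 s.

54 s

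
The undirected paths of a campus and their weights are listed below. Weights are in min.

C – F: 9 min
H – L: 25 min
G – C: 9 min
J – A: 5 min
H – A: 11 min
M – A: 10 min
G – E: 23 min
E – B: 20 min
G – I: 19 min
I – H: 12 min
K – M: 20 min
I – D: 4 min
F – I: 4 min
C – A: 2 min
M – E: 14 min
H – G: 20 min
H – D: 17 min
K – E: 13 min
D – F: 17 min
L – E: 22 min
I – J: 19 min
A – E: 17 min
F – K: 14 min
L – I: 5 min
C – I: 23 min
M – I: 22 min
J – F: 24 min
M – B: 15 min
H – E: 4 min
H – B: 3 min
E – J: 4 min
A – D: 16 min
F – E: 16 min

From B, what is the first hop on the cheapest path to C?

Enumerating some paths:
B–H–E–J–A–C: 3+4+4+5+2 = 18
B–M–A–C: 15+10+2 = 27
B–H–A–C: 3+11+2 = 16
B–H–E–A–C: 3+4+17+2 = 26
The minimum is 16 min via B–H–A–C.
So from B the first move is to H.

H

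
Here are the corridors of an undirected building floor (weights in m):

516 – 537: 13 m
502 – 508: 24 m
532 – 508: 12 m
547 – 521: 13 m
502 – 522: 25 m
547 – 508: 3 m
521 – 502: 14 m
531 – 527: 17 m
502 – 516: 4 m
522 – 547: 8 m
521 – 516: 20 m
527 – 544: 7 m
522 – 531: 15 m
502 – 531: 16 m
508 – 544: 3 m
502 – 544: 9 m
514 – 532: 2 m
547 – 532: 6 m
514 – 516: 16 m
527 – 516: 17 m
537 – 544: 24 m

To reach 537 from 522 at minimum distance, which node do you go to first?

547

Enumerating some paths:
522–502–516–537: 25+4+13 = 42
522–547–508–544–502–516–537: 8+3+3+9+4+13 = 40
522–547–508–544–537: 8+3+3+24 = 38
Cheapest is 522–547–508–544–537 at 38 m.
So from 522 the first move is to 547.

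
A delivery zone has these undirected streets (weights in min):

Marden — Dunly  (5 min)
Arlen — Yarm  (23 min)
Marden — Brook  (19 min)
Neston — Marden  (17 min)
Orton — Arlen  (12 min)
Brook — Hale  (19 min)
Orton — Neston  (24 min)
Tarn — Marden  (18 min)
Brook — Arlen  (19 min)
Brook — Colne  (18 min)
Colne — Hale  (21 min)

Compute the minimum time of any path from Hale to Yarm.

61 min

Running Dijkstra from Hale:
Hale: 0
Brook: 19  (via Hale)
Colne: 21  (via Hale)
Marden: 38  (via Brook)
Arlen: 38  (via Brook)
Dunly: 43  (via Marden)
Orton: 50  (via Arlen)
Neston: 55  (via Marden)
Tarn: 56  (via Marden)
Yarm: 61  (via Arlen)
Shortest route: Hale–Brook–Arlen–Yarm = 61 min.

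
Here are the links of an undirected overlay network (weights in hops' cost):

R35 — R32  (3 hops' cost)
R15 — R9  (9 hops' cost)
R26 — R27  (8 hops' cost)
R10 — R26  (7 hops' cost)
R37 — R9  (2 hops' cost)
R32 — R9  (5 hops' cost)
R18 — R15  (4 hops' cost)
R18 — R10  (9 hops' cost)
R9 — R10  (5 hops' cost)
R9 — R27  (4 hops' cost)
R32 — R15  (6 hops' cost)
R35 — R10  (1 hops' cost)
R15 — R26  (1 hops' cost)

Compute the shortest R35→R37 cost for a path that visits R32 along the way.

Best R35 to R32: R35 → R32 costing 3
Shortest R32→R37: R32 → R9 → R37 = 7
Total via R32: 3 + 7 = 10 hops' cost.

10 hops' cost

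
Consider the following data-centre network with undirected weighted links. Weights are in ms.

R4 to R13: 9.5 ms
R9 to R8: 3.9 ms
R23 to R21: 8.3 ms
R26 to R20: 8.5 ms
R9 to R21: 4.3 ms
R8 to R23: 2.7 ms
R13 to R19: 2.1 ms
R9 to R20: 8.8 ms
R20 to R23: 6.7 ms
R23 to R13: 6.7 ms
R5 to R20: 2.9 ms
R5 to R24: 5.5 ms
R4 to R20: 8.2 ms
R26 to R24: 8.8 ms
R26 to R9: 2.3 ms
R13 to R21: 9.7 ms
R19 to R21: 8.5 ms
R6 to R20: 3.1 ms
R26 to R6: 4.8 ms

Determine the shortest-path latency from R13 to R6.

16.5 ms

Compare a few routes:
R13 - R4 - R20 - R6: 9.5+8.2+3.1 = 20.8
R13 - R23 - R8 - R9 - R26 - R6: 6.7+2.7+3.9+2.3+4.8 = 20.4
R13 - R23 - R20 - R6: 6.7+6.7+3.1 = 16.5
The minimum is 16.5 ms via R13 - R23 - R20 - R6.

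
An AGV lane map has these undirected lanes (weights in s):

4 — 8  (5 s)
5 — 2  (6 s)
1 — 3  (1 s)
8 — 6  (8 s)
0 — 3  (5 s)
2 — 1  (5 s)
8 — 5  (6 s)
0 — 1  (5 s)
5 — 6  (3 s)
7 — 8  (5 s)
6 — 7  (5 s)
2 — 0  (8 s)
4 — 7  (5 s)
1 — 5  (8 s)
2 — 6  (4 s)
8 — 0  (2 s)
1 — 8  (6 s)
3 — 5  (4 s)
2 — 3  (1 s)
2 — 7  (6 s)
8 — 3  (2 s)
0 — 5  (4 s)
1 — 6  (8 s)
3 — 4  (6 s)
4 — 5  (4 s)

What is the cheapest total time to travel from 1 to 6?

6 s

Compare a few routes:
1 - 2 - 6: 5+4 = 9
1 - 3 - 2 - 6: 1+1+4 = 6
1 - 6: 8 = 8
1 - 3 - 5 - 6: 1+4+3 = 8
The minimum is 6 s via 1 - 3 - 2 - 6.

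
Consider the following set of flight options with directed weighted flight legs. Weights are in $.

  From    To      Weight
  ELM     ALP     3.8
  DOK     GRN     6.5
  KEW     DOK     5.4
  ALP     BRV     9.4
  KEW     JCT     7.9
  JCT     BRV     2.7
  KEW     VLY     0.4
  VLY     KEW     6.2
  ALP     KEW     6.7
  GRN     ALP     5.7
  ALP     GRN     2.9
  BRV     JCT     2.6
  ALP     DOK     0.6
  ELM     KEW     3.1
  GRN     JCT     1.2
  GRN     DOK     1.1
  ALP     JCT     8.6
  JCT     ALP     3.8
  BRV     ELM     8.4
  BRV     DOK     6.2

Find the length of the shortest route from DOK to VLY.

Running Dijkstra from DOK:
DOK: 0
GRN: 6.5  (via DOK)
JCT: 7.7  (via GRN)
BRV: 10.4  (via JCT)
ALP: 11.5  (via JCT)
KEW: 18.2  (via ALP)
VLY: 18.6  (via KEW)
Shortest route: DOK → GRN → JCT → ALP → KEW → VLY = $18.6.

$18.6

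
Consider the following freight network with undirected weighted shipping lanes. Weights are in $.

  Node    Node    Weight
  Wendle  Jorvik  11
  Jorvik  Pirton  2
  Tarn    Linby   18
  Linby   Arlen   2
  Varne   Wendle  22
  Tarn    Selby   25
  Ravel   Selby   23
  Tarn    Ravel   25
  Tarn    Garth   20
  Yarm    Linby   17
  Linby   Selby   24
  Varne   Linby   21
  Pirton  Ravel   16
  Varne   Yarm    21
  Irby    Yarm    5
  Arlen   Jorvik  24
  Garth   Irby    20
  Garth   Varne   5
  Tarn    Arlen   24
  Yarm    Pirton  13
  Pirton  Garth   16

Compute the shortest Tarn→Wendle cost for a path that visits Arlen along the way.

Best Tarn to Arlen: Tarn–Linby–Arlen costing 20
Shortest Arlen→Wendle: Arlen–Jorvik–Wendle = 35
Total via Arlen: 20 + 35 = $55.

$55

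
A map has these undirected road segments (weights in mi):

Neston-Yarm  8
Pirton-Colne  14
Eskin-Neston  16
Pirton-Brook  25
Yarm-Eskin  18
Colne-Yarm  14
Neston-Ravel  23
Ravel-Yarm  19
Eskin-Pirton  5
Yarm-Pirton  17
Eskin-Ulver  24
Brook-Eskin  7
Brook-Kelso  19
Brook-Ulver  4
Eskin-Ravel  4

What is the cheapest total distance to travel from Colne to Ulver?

30 mi

Running Dijkstra from Colne:
Colne: 0
Pirton: 14  (via Colne)
Yarm: 14  (via Colne)
Eskin: 19  (via Pirton)
Neston: 22  (via Yarm)
Ravel: 23  (via Eskin)
Brook: 26  (via Eskin)
Ulver: 30  (via Brook)
Shortest route: Colne–Pirton–Eskin–Brook–Ulver = 30 mi.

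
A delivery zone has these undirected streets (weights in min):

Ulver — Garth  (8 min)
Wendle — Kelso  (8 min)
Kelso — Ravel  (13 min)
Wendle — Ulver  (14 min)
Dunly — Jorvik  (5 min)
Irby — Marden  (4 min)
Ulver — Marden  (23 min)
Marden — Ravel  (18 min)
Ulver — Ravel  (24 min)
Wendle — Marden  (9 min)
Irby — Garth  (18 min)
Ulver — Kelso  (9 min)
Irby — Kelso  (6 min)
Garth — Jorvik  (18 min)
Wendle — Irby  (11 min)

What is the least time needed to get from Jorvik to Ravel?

48 min

Running Dijkstra from Jorvik:
Jorvik: 0
Dunly: 5  (via Jorvik)
Garth: 18  (via Jorvik)
Ulver: 26  (via Garth)
Kelso: 35  (via Ulver)
Irby: 36  (via Garth)
Wendle: 40  (via Ulver)
Marden: 40  (via Irby)
Ravel: 48  (via Kelso)
Shortest route: Jorvik–Garth–Ulver–Kelso–Ravel = 48 min.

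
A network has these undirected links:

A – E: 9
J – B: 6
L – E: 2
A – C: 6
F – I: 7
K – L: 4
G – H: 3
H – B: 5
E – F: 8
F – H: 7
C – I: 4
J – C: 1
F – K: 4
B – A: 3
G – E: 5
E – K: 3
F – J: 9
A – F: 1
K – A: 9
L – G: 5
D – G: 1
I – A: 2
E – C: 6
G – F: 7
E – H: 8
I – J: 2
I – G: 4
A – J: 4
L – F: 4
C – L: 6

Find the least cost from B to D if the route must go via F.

12

Best B to F: B → A → F costing 4
Best F to D: F → G → D costing 8
Total via F: 4 + 8 = 12.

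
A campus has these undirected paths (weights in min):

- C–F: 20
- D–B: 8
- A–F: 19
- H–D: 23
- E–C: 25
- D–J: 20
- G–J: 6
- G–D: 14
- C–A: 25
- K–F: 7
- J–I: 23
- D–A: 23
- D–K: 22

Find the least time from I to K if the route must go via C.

Best I to C: I–J–D–A–C costing 91
Shortest C→K: C–F–K = 27
Total via C: 91 + 27 = 118 min.

118 min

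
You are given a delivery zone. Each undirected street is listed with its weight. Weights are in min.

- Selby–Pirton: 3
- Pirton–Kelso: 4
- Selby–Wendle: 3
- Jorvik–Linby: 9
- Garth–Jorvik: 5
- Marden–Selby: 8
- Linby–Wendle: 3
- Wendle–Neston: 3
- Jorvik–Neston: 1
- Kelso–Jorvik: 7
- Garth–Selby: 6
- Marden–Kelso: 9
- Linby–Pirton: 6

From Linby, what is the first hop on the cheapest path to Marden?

Enumerating some paths:
Linby → Pirton → Kelso → Marden: 6+4+9 = 19
Linby → Wendle → Selby → Marden: 3+3+8 = 14
Linby → Pirton → Selby → Marden: 6+3+8 = 17
Cheapest is Linby → Wendle → Selby → Marden at 14 min.
So from Linby the first move is to Wendle.

Wendle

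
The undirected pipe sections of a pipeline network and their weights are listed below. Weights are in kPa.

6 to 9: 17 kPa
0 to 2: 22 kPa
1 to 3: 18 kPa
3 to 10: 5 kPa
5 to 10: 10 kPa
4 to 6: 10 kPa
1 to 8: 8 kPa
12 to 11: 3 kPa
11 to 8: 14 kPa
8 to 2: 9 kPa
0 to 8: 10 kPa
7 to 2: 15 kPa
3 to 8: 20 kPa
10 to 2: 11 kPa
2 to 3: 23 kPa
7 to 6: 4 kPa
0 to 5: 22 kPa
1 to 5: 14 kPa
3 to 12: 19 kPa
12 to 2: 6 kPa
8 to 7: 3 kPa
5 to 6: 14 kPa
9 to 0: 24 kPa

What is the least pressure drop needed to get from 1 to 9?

Settle nodes by increasing distance from 1:
1: 0
8: 8  (via 1)
7: 11  (via 8)
5: 14  (via 1)
6: 15  (via 7)
2: 17  (via 8)
0: 18  (via 8)
3: 18  (via 1)
11: 22  (via 8)
10: 23  (via 3)
12: 23  (via 2)
4: 25  (via 6)
9: 32  (via 6)
Shortest route: 1–8–7–6–9 = 32 kPa.

32 kPa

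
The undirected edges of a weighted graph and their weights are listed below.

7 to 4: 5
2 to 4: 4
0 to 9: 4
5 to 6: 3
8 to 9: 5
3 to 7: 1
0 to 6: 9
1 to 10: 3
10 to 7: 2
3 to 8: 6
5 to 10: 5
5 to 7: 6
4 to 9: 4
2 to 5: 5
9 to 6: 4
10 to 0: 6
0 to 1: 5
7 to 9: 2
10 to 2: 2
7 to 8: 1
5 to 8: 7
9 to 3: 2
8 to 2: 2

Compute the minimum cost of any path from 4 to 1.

9

Enumerating some paths:
4–7–10–1: 5+2+3 = 10
4–9–3–7–10–1: 4+2+1+2+3 = 12
4–2–10–1: 4+2+3 = 9
4–9–7–10–1: 4+2+2+3 = 11
The minimum is 9 via 4–2–10–1.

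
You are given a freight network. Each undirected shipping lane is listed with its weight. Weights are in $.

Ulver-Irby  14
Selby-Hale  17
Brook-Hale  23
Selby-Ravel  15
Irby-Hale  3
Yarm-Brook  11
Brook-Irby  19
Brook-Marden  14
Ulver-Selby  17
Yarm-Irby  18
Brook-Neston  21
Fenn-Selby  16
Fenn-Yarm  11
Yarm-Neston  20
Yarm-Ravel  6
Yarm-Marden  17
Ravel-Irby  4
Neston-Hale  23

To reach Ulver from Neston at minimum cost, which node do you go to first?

Candidate routes:
Neston - Yarm - Ravel - Irby - Ulver: 20+6+4+14 = 44
Neston - Yarm - Irby - Ulver: 20+18+14 = 52
Neston - Hale - Irby - Ulver: 23+3+14 = 40
Neston - Brook - Irby - Ulver: 21+19+14 = 54
Cheapest is Neston - Hale - Irby - Ulver at $40.
So from Neston the first move is to Hale.

Hale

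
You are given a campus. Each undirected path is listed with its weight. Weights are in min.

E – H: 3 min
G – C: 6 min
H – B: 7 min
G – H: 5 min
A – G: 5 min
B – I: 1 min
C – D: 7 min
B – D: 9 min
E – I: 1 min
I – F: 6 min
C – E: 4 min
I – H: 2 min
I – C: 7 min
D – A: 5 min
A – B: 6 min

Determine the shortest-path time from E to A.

Compare a few routes:
E → I → B → A: 1+1+6 = 8
E → I → H → G → A: 1+2+5+5 = 13
E → H → I → B → A: 3+2+1+6 = 12
Cheapest is E → I → B → A at 8 min.

8 min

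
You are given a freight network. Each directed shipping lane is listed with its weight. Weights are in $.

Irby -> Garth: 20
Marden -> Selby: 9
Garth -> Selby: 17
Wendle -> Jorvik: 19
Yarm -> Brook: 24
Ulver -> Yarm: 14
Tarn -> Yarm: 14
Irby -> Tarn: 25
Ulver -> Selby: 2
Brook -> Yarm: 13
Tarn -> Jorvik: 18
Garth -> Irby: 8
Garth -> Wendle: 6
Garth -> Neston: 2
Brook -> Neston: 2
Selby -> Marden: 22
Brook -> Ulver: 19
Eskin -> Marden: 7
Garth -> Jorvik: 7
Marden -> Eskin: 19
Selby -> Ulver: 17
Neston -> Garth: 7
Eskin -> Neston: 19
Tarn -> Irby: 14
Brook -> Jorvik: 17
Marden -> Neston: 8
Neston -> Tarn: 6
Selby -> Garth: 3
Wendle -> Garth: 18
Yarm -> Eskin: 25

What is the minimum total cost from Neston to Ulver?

Enumerating some paths:
Neston - Garth - Selby - Ulver: 7+17+17 = 41
Neston - Tarn - Yarm - Brook - Ulver: 6+14+24+19 = 63
The minimum is $41 via Neston - Garth - Selby - Ulver.

$41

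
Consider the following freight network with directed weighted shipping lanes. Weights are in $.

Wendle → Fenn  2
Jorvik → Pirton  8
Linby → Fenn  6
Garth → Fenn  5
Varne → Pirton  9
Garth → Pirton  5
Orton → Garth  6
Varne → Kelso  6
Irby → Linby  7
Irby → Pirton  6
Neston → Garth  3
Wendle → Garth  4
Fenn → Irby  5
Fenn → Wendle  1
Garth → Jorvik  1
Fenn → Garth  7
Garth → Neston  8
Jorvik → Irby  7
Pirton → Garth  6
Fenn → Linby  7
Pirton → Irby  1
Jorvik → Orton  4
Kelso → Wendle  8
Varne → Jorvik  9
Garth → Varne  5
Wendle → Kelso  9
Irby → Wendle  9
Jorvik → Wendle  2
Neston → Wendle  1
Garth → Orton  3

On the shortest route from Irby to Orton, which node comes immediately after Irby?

Compare a few routes:
Irby → Wendle → Garth → Orton: 9+4+3 = 16
Irby → Pirton → Garth → Orton: 6+6+3 = 15
Irby → Pirton → Garth → Jorvik → Orton: 6+6+1+4 = 17
Cheapest is Irby → Pirton → Garth → Orton at $15.
So from Irby the first move is to Pirton.

Pirton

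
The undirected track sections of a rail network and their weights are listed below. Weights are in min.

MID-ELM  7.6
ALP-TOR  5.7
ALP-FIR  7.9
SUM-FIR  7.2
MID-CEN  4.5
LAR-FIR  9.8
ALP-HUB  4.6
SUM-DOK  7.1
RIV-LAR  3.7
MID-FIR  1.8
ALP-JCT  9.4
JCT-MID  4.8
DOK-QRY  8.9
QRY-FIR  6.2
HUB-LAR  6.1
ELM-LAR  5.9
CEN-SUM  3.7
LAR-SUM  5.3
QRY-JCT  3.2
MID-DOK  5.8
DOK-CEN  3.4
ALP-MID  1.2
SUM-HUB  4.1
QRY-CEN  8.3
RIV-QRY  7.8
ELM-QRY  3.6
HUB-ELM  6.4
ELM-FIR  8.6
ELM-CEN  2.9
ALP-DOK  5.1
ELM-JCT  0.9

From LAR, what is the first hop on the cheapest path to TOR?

Enumerating some paths:
LAR–ELM–JCT–MID–ALP–TOR: 5.9+0.9+4.8+1.2+5.7 = 18.5
LAR–HUB–ALP–TOR: 6.1+4.6+5.7 = 16.4
Cheapest is LAR–HUB–ALP–TOR at 16.4 min.
So from LAR the first move is to HUB.

HUB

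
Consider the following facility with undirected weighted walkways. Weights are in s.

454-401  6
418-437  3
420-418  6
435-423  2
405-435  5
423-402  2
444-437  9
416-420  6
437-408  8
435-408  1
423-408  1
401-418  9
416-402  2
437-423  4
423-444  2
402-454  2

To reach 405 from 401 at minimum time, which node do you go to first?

454

Candidate routes:
401 - 454 - 402 - 423 - 435 - 405: 6+2+2+2+5 = 17
401 - 418 - 437 - 423 - 408 - 435 - 405: 9+3+4+1+1+5 = 23
401 - 418 - 437 - 423 - 435 - 405: 9+3+4+2+5 = 23
Cheapest is 401 - 454 - 402 - 423 - 435 - 405 at 17 s.
So from 401 the first move is to 454.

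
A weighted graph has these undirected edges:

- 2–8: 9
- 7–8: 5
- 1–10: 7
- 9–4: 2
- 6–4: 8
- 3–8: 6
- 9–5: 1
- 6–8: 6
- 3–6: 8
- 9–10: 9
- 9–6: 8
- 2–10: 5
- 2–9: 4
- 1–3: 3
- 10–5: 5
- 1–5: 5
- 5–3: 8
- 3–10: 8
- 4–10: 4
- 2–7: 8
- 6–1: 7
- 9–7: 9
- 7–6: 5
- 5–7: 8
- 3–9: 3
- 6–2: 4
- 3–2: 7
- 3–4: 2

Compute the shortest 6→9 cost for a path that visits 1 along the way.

13

Best 6 to 1: 6 → 1 costing 7
Best 1 to 9: 1 → 3 → 9 costing 6
Total via 1: 7 + 6 = 13.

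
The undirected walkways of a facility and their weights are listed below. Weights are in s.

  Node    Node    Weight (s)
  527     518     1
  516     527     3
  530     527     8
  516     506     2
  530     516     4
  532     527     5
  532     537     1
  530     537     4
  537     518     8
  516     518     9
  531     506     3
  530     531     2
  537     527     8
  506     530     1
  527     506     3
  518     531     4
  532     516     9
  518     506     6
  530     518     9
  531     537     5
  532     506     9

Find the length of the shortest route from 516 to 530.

3 s

Settle nodes by increasing distance from 516:
516: 0
506: 2  (via 516)
530: 3  (via 506)
Shortest route: 516 → 506 → 530 = 3 s.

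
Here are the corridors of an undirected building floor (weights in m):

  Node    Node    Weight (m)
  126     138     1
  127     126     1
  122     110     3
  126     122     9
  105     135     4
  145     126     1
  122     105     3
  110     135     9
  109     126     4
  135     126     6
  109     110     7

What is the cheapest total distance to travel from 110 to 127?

12 m

Enumerating some paths:
110 → 109 → 126 → 127: 7+4+1 = 12
110 → 122 → 126 → 127: 3+9+1 = 13
The minimum is 12 m via 110 → 109 → 126 → 127.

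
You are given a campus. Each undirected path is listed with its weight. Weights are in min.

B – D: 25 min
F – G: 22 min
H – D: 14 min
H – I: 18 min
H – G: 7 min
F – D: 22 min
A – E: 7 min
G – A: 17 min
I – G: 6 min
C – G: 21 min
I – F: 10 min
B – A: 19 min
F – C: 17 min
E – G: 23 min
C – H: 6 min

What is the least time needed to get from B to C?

45 min

Compare a few routes:
B–D–H–C: 25+14+6 = 45
B–A–G–H–C: 19+17+7+6 = 49
B–A–G–C: 19+17+21 = 57
The minimum is 45 min via B–D–H–C.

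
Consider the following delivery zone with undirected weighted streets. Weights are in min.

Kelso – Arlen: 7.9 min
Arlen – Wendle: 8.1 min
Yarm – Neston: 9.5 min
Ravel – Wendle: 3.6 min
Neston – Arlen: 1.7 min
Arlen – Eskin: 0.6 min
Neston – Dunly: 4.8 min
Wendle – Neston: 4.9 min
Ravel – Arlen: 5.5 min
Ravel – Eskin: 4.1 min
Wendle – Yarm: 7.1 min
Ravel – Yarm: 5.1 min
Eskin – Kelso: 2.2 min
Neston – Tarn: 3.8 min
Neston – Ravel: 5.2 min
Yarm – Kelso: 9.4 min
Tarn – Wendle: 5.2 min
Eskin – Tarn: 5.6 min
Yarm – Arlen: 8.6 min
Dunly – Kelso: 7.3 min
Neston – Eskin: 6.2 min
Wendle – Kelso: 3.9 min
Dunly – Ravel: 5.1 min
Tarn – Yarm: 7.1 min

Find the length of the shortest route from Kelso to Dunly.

7.3 min

Running Dijkstra from Kelso:
Kelso: 0
Eskin: 2.2  (via Kelso)
Arlen: 2.8  (via Eskin)
Wendle: 3.9  (via Kelso)
Neston: 4.5  (via Arlen)
Ravel: 6.3  (via Eskin)
Dunly: 7.3  (via Kelso)
Shortest route: Kelso–Dunly = 7.3 min.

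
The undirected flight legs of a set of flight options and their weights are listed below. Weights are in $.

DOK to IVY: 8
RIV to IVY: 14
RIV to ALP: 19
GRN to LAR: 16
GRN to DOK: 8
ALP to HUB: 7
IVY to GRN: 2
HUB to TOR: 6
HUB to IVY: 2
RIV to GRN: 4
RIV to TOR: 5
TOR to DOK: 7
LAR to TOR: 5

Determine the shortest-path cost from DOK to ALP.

Compare a few routes:
DOK - GRN - IVY - HUB - ALP: 8+2+2+7 = 19
DOK - IVY - HUB - ALP: 8+2+7 = 17
The minimum is $17 via DOK - IVY - HUB - ALP.

$17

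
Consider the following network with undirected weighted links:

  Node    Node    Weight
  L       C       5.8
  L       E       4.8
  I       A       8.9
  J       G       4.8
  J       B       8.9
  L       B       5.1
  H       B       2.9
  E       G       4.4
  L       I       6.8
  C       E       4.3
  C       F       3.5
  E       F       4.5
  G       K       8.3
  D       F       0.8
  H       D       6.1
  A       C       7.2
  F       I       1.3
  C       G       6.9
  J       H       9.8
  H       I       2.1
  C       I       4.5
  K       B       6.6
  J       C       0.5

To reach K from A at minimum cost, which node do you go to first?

I

Candidate routes:
A–I–H–B–K: 8.9+2.1+2.9+6.6 = 20.5
A–C–G–K: 7.2+6.9+8.3 = 22.4
A–C–J–G–K: 7.2+0.5+4.8+8.3 = 20.8
Cheapest is A–I–H–B–K at 20.5.
So from A the first move is to I.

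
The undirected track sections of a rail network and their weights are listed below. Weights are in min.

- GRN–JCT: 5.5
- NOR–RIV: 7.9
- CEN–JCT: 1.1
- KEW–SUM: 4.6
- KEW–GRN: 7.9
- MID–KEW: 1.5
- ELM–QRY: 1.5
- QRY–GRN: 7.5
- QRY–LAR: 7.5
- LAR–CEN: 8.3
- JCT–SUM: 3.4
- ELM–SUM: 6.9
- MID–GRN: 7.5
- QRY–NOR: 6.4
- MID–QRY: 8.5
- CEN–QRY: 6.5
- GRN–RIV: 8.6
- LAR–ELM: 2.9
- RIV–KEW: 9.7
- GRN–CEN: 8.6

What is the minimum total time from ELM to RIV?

15.8 min

Candidate routes:
ELM → QRY → MID → KEW → RIV: 1.5+8.5+1.5+9.7 = 21.2
ELM → QRY → GRN → RIV: 1.5+7.5+8.6 = 17.6
ELM → SUM → KEW → RIV: 6.9+4.6+9.7 = 21.2
ELM → QRY → NOR → RIV: 1.5+6.4+7.9 = 15.8
Cheapest is ELM → QRY → NOR → RIV at 15.8 min.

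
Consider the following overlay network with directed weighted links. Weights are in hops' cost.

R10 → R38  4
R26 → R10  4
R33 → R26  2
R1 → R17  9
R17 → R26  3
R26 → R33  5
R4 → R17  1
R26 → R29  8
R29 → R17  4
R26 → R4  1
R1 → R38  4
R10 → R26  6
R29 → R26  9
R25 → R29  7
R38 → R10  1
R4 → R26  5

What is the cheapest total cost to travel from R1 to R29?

19 hops' cost

Candidate routes:
R1 - R38 - R10 - R26 - R29: 4+1+6+8 = 19
R1 - R17 - R26 - R29: 9+3+8 = 20
Cheapest is R1 - R38 - R10 - R26 - R29 at 19 hops' cost.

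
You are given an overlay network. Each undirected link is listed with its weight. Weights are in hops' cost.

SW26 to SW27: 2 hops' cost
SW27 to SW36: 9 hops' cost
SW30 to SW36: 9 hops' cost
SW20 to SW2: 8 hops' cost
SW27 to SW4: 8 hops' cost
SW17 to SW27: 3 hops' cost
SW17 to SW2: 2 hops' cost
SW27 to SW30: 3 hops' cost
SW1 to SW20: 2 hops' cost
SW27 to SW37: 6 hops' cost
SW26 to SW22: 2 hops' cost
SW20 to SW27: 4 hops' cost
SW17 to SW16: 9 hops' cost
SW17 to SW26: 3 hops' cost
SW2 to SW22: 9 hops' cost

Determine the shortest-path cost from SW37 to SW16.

18 hops' cost

Shortest distances from SW37:
SW37: 0
SW27: 6  (via SW37)
SW26: 8  (via SW27)
SW17: 9  (via SW27)
SW30: 9  (via SW27)
SW22: 10  (via SW26)
SW20: 10  (via SW27)
SW2: 11  (via SW17)
SW1: 12  (via SW20)
SW4: 14  (via SW27)
SW36: 15  (via SW27)
SW16: 18  (via SW17)
Shortest route: SW37 → SW27 → SW17 → SW16 = 18 hops' cost.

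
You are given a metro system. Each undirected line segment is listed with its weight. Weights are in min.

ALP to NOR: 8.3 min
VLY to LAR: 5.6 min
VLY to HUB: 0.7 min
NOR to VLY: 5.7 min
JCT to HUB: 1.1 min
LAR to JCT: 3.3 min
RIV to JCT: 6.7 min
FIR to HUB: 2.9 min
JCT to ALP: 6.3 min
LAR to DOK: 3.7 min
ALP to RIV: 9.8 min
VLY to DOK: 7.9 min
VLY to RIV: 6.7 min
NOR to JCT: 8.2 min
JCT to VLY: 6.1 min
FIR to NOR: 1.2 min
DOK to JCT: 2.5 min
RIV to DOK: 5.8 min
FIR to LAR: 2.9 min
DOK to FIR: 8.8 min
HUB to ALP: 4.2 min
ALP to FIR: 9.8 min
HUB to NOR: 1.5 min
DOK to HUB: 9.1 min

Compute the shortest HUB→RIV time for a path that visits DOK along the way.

9.4 min

Best HUB to DOK: HUB → JCT → DOK costing 3.6
Shortest DOK→RIV: DOK → RIV = 5.8
Total via DOK: 3.6 + 5.8 = 9.4 min.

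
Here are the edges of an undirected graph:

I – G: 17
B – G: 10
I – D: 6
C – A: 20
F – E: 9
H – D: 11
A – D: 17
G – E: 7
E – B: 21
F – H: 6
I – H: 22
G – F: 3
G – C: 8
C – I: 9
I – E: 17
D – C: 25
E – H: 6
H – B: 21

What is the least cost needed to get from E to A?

34

Candidate routes:
E–G–C–A: 7+8+20 = 35
E–H–D–A: 6+11+17 = 34
Cheapest is E–H–D–A at 34.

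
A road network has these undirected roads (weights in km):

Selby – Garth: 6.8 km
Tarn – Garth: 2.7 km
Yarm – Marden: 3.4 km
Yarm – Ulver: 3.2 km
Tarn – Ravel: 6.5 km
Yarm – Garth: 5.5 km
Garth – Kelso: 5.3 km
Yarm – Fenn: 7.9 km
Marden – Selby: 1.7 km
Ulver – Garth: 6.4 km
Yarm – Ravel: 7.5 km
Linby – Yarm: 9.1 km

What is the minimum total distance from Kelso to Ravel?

14.5 km

Running Dijkstra from Kelso:
Kelso: 0
Garth: 5.3  (via Kelso)
Tarn: 8  (via Garth)
Yarm: 10.8  (via Garth)
Ulver: 11.7  (via Garth)
Selby: 12.1  (via Garth)
Marden: 13.8  (via Selby)
Ravel: 14.5  (via Tarn)
Shortest route: Kelso → Garth → Tarn → Ravel = 14.5 km.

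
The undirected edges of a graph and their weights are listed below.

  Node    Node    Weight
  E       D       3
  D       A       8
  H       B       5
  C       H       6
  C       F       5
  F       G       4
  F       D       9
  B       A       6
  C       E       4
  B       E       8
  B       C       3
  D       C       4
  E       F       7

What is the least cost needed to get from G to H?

15

Candidate routes:
G - F - C - B - H: 4+5+3+5 = 17
G - F - C - H: 4+5+6 = 15
Cheapest is G - F - C - H at 15.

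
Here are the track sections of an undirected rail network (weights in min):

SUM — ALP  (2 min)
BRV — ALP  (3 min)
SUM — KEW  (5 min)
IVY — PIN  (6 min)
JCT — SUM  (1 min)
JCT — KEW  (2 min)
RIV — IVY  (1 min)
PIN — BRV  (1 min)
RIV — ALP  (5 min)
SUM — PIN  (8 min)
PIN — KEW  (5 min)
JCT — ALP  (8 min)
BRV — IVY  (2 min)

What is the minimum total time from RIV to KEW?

Shortest distances from RIV:
RIV: 0
IVY: 1  (via RIV)
BRV: 3  (via IVY)
PIN: 4  (via BRV)
ALP: 5  (via RIV)
SUM: 7  (via ALP)
JCT: 8  (via SUM)
KEW: 9  (via PIN)
Shortest route: RIV → IVY → BRV → PIN → KEW = 9 min.

9 min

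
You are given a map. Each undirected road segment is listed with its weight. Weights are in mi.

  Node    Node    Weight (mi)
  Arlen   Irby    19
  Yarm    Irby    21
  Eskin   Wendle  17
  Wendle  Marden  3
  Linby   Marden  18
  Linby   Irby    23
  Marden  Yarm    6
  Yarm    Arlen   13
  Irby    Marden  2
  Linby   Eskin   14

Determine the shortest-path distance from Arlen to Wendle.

22 mi

Candidate routes:
Arlen–Yarm–Marden–Wendle: 13+6+3 = 22
Arlen–Irby–Marden–Wendle: 19+2+3 = 24
Cheapest is Arlen–Yarm–Marden–Wendle at 22 mi.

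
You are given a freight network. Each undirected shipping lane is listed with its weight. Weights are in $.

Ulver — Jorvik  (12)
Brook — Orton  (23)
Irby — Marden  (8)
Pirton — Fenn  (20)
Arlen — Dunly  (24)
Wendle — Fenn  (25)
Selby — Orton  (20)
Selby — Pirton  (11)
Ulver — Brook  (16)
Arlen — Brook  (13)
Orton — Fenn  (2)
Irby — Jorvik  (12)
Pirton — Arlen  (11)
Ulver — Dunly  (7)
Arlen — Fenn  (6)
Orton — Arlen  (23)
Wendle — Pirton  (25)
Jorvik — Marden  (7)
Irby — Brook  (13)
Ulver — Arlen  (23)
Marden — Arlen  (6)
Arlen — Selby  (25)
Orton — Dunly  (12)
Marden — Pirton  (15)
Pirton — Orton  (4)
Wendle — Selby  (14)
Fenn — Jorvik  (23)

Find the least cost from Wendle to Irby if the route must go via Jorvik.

$56

Shortest Wendle→Jorvik: Wendle–Fenn–Arlen–Marden–Jorvik = 44
Best Jorvik to Irby: Jorvik–Irby costing 12
Total via Jorvik: 44 + 12 = $56.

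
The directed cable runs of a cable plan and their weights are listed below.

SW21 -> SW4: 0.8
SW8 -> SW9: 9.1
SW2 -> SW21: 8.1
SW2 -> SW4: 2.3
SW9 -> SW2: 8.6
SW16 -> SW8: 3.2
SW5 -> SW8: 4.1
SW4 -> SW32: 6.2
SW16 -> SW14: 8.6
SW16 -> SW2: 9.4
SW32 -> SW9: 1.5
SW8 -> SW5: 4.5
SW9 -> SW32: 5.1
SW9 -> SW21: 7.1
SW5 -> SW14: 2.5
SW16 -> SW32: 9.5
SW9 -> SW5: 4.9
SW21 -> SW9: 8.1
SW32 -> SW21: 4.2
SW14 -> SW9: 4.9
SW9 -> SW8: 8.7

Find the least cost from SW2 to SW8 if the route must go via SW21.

24.9

Shortest SW2→SW21: SW2–SW21 = 8.1
Shortest SW21→SW8: SW21–SW9–SW8 = 16.8
Total via SW21: 8.1 + 16.8 = 24.9.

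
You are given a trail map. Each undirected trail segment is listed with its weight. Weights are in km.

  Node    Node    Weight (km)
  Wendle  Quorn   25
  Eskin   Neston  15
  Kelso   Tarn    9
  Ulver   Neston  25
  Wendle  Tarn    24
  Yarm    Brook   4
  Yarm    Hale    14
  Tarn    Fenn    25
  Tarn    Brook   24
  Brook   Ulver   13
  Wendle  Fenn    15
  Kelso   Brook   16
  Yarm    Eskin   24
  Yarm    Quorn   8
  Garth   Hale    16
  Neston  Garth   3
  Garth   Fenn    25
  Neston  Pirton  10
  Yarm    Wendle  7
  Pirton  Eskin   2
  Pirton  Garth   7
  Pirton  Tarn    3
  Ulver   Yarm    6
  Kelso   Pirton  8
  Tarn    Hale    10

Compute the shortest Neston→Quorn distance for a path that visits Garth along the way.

41 km

Best Neston to Garth: Neston–Garth costing 3
Shortest Garth→Quorn: Garth–Hale–Yarm–Quorn = 38
Total via Garth: 3 + 38 = 41 km.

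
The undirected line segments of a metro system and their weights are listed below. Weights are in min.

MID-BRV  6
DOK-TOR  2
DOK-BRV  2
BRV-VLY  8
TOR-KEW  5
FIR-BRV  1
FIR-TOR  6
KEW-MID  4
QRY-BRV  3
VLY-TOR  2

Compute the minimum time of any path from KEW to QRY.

Settle nodes by increasing distance from KEW:
KEW: 0
MID: 4  (via KEW)
TOR: 5  (via KEW)
DOK: 7  (via TOR)
VLY: 7  (via TOR)
BRV: 9  (via DOK)
FIR: 10  (via BRV)
QRY: 12  (via BRV)
Shortest route: KEW–TOR–DOK–BRV–QRY = 12 min.

12 min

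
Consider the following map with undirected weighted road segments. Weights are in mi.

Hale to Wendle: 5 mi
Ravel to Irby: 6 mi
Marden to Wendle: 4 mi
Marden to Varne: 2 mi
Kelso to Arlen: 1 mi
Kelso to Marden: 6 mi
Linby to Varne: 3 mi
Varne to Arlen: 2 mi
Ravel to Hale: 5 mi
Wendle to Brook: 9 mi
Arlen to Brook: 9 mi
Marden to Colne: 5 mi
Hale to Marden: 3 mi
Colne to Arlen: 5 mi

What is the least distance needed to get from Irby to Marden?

14 mi

Candidate routes:
Irby–Ravel–Hale–Marden: 6+5+3 = 14
Irby–Ravel–Hale–Wendle–Marden: 6+5+5+4 = 20
Cheapest is Irby–Ravel–Hale–Marden at 14 mi.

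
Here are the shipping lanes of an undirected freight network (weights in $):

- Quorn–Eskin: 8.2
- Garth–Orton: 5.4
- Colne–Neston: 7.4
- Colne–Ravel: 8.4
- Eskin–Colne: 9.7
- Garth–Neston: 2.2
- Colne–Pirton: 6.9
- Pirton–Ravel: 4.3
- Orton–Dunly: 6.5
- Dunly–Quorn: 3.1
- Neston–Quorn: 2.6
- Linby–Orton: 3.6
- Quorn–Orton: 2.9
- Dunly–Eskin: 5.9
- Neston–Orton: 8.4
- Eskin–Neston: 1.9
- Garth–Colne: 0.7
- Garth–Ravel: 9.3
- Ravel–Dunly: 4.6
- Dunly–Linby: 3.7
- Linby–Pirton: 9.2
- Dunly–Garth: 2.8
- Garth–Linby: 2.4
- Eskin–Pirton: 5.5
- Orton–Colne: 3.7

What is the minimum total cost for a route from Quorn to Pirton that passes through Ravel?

$12

Shortest Quorn→Ravel: Quorn–Dunly–Ravel = 7.7
Best Ravel to Pirton: Ravel–Pirton costing 4.3
Total via Ravel: 7.7 + 4.3 = $12.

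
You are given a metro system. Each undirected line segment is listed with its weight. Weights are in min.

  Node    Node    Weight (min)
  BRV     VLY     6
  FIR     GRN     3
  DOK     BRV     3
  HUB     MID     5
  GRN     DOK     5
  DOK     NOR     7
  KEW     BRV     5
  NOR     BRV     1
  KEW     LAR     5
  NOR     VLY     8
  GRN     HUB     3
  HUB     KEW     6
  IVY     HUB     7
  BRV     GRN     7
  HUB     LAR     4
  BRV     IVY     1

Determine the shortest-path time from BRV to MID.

13 min

Shortest distances from BRV:
BRV: 0
NOR: 1  (via BRV)
IVY: 1  (via BRV)
DOK: 3  (via BRV)
KEW: 5  (via BRV)
VLY: 6  (via BRV)
GRN: 7  (via BRV)
HUB: 8  (via IVY)
FIR: 10  (via GRN)
LAR: 10  (via KEW)
MID: 13  (via HUB)
Shortest route: BRV → IVY → HUB → MID = 13 min.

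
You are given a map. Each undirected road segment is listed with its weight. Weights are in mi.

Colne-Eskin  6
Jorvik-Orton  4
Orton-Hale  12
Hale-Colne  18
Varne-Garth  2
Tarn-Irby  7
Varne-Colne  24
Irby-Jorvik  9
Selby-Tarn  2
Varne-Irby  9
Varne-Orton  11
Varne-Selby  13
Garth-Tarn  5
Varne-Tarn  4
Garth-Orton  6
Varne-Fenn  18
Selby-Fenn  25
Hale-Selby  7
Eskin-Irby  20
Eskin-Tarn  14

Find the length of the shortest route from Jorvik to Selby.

17 mi

Enumerating some paths:
Jorvik–Orton–Varne–Tarn–Selby: 4+11+4+2 = 21
Jorvik–Orton–Garth–Tarn–Selby: 4+6+5+2 = 17
Jorvik–Irby–Tarn–Selby: 9+7+2 = 18
Jorvik–Orton–Garth–Varne–Tarn–Selby: 4+6+2+4+2 = 18
Cheapest is Jorvik–Orton–Garth–Tarn–Selby at 17 mi.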